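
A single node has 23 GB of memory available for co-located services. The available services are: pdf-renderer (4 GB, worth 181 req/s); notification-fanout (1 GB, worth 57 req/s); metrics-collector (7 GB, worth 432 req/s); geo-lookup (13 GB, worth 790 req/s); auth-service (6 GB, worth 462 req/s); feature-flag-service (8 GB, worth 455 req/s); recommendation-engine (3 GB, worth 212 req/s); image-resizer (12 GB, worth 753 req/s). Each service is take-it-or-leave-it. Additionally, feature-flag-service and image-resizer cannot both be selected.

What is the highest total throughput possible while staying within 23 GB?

1521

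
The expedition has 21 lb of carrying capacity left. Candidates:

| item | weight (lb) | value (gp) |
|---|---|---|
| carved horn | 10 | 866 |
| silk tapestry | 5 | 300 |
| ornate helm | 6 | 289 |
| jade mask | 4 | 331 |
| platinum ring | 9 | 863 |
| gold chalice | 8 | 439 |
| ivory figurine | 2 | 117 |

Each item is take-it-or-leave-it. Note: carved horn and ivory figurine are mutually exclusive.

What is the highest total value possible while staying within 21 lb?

1729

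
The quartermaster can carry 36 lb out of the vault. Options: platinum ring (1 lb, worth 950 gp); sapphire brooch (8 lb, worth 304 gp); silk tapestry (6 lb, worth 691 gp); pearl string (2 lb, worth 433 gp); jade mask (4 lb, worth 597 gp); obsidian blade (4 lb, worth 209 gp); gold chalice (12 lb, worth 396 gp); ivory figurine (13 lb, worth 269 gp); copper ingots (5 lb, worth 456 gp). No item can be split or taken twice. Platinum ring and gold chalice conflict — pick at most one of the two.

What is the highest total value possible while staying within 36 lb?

The ratio ordering already packs tightly: platinum ring + sapphire brooch + silk tapestry + pearl string + jade mask + obsidian blade + copper ingots, 30 lb, 3640.

3640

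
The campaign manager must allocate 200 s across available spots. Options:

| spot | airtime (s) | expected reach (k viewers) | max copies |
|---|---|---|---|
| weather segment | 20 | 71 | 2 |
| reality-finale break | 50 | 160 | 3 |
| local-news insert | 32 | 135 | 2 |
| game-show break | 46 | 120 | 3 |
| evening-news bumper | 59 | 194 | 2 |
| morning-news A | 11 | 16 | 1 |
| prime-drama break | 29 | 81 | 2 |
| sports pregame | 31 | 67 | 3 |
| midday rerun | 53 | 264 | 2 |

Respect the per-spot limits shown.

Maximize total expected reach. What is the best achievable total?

879

Density check — midday rerun 4.98, local-news insert 4.22, weather segment 3.55, evening-news bumper 3.29 are the best per s.
Filling by ratio: weather segment + 2×local-news insert + 2×midday rerun for 869, with 10 s left unused.
Dropping weather segment frees 20 s; slotting in prime-drama break (29 s) lifts the total to 879 at 199 s.
Nothing else within 200 s beats 879.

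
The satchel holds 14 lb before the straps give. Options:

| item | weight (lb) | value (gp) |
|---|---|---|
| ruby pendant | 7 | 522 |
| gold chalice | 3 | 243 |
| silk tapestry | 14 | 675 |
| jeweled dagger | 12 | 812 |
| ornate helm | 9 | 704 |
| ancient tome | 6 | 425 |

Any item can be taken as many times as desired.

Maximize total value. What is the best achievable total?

Ranking by ratio (value/lb): gold chalice 81.00, ornate helm 78.22, ruby pendant 74.57, ancient tome 70.83.
A density-first pass picks 4×gold chalice — 972 at 12 lb.
Dropping 4×gold chalice frees 12 lb; slotting in 2×ruby pendant (14 lb) lifts the total to 1044 at 14 lb.
Nothing else within 14 lb beats 1044.

1044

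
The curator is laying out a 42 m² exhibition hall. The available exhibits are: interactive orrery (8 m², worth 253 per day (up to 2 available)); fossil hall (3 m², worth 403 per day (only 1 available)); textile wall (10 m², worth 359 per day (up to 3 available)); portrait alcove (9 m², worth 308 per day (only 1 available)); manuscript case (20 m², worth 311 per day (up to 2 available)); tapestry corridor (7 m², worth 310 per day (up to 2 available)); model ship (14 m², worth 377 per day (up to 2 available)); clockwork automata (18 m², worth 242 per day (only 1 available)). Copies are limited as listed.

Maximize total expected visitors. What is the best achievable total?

Density check — fossil hall 134.33, tapestry corridor 44.29, textile wall 35.90, portrait alcove 34.22 are the best per m².
Greedy by ratio would take fossil hall + 2×textile wall + 2×tapestry corridor: 37 m² used, total 1741.
Replace 2×textile wall with 2×interactive orrery + portrait alcove: the trade gains 96 net, giving 1837 at 42 m².
No other feasible combination exceeds 1837.

1837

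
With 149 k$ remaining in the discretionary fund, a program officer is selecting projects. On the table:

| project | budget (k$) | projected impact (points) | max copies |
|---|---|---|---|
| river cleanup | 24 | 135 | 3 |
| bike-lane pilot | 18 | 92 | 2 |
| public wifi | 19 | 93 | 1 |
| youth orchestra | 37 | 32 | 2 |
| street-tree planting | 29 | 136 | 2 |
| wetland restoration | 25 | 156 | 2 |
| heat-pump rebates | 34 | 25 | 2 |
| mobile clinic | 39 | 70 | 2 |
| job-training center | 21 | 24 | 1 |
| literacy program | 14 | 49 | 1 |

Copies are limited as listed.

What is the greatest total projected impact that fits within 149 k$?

A density-first pass picks 3×river cleanup + bike-lane pilot + 2×wetland restoration — 809 at 140 k$.
The 24 k$ tied up in river cleanup is better spent on public wifi + literacy program — total rises to 816 (149 k$).
That's the maximum — no swap from here does better than 816.

816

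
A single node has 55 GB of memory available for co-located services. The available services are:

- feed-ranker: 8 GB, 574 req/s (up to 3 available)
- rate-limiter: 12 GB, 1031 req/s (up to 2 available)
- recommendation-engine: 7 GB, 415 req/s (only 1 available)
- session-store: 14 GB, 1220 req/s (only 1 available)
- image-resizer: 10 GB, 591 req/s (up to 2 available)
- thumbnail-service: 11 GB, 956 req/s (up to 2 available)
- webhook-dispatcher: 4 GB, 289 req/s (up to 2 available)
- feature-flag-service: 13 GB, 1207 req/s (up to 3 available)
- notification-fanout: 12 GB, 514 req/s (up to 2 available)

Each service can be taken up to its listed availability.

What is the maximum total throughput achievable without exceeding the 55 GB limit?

Taking the top-ratio services first gives session-store + 3×feature-flag-service for 4841 (53 GB).
Dropping session-store frees 14 GB; slotting in rate-limiter + webhook-dispatcher (16 GB) lifts the total to 4941 at 55 GB.
That's the maximum — no swap from here does better than 4941.

4941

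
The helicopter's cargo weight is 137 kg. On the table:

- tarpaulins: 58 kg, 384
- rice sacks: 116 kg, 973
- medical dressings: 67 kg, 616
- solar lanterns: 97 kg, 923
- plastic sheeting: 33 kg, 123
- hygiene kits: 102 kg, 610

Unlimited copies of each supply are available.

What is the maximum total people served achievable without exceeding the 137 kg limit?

1232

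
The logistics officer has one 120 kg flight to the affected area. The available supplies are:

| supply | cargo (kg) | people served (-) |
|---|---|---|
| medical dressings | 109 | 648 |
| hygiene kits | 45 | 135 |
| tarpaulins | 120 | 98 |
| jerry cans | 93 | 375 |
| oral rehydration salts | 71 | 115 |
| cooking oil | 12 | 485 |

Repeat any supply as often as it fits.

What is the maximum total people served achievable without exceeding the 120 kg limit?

4850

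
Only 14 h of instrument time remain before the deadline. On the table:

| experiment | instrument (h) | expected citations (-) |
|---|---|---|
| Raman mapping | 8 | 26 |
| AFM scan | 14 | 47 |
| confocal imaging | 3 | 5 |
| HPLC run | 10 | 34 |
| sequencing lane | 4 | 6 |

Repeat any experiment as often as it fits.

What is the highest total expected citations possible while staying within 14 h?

47

Filling by ratio: confocal imaging + HPLC run for 39, with 1 h left unused.
The 13 h tied up in confocal imaging and HPLC run is better spent on AFM scan — total rises to 47 (14 h).
That's the maximum — no swap from here does better than 47.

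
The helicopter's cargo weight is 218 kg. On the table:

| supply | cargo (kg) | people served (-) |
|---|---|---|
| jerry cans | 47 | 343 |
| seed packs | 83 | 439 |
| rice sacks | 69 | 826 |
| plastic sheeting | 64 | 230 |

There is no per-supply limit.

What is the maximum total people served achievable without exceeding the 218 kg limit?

By people served per kg: rice sacks 11.97, jerry cans 7.30, seed packs 5.29, plastic sheeting 3.59 lead.
Best packing: 3×rice sacks — 207 kg, 2478 total.
That's the maximum — no swap from here does better than 2478.

2478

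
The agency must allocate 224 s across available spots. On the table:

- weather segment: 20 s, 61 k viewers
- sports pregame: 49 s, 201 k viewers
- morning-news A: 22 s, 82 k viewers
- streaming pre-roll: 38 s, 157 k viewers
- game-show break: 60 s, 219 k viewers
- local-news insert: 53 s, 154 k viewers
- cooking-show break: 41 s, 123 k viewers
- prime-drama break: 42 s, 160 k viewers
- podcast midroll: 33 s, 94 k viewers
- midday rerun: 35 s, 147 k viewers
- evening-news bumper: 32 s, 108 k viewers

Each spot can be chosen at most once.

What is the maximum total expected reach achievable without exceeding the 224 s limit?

Density check — midday rerun 4.20, streaming pre-roll 4.13, sports pregame 4.10, prime-drama break 3.81 are the best per s.
A density-first pass picks sports pregame + morning-news A + streaming pre-roll + prime-drama break + midday rerun + evening-news bumper — 855 at 218 s.
The 54 s tied up in morning-news A and evening-news bumper is better spent on game-show break — total rises to 884 (224 s).

884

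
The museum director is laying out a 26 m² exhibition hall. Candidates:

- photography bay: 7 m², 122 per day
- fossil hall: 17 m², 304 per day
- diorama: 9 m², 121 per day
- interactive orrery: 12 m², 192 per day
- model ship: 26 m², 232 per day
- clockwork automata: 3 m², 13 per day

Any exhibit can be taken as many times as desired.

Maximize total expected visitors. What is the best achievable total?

436

A density-first pass picks photography bay + fossil hall — 426 at 24 m².
The 17 m² tied up in fossil hall is better spent on photography bay + interactive orrery — total rises to 436 (26 m²).
That's the maximum — no swap from here does better than 436.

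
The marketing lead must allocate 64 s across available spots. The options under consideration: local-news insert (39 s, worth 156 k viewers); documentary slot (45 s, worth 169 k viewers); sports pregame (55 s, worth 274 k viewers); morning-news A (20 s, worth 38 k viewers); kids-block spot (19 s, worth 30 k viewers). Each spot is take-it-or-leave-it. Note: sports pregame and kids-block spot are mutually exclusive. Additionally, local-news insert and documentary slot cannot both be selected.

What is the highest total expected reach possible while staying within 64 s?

Best packing: sports pregame — 55 s, 274 total.
Every other selection either busts 64 s or breaks a pairing rule or fails to beat 274.

274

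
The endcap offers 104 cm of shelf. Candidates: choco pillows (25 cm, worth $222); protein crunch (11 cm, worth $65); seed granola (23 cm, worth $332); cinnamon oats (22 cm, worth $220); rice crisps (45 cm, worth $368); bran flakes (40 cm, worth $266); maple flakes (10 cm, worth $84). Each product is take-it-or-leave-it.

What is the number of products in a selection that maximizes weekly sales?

4

Best achievable weekly sales is 1006.
One optimal bundle: choco pillows + seed granola + rice crisps + maple flakes (103 cm).
Any selection reaching 1006 contains exactly 4 products.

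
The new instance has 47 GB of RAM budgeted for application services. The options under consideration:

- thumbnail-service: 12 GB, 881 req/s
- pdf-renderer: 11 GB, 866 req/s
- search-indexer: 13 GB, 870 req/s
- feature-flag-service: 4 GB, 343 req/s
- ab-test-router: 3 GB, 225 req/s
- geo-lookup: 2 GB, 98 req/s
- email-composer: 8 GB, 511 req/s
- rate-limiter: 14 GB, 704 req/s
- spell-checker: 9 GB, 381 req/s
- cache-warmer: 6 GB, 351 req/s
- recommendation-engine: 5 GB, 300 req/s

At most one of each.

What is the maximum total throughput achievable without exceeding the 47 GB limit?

3358

The ratio heuristic lands on thumbnail-service + pdf-renderer + search-indexer + feature-flag-service + ab-test-router + geo-lookup (3283) but leaves 2 GB idle.
The 3 GB tied up in ab-test-router is better spent on recommendation-engine — total rises to 3358 (47 GB).
Runner-up thumbnail-service + pdf-renderer + search-indexer + ab-test-router + email-composer tops out at 3353.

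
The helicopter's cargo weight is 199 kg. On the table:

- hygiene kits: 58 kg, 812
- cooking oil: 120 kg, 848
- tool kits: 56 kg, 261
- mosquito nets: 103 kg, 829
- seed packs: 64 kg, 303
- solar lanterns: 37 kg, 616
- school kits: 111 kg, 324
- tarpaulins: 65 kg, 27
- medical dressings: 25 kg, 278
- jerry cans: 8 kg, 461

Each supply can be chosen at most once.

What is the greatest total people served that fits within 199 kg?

The ratio ordering already packs tightly: hygiene kits + seed packs + solar lanterns + medical dressings + jerry cans, 192 kg, 2470.
No other feasible combination exceeds 2470.

2470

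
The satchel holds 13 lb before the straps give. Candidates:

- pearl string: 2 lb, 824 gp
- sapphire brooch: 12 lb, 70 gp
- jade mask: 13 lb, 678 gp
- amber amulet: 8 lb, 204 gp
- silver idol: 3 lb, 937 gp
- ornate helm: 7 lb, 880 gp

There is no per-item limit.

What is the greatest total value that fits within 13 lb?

5057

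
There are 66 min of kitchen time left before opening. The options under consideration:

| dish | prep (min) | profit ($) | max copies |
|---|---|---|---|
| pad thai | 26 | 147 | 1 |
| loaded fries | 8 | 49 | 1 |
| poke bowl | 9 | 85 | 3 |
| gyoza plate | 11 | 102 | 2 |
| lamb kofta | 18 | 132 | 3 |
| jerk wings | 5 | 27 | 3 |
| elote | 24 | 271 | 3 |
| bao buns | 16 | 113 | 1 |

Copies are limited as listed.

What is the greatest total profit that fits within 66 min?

Best packing: 2×poke bowl + 2×elote — 66 min, 712 total.

712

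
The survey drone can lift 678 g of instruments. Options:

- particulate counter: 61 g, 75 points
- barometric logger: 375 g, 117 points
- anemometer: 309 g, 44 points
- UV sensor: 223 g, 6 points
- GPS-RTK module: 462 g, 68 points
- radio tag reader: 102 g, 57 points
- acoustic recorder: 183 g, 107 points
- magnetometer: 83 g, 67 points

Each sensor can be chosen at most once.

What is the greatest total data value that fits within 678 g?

The ratio heuristic lands on particulate counter + UV sensor + radio tag reader + acoustic recorder + magnetometer (312) but leaves 26 g idle.
The 406 g tied up in UV sensor and acoustic recorder is better spent on barometric logger — total rises to 316 (621 g).

316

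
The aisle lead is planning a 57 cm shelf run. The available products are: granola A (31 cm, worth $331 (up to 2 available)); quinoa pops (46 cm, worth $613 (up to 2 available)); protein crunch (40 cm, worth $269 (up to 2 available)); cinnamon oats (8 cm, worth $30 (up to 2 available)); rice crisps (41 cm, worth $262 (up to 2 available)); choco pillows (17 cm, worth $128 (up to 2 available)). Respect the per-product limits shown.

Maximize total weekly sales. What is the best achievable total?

643

Quinoa pops + cinnamon oats uses 54 of the 57 cm and totals 643.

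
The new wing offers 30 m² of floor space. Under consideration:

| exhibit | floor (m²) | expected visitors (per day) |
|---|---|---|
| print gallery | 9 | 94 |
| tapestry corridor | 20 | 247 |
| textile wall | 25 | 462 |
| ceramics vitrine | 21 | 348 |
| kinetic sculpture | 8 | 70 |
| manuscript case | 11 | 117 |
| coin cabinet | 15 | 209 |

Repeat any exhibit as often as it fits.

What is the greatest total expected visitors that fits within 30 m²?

462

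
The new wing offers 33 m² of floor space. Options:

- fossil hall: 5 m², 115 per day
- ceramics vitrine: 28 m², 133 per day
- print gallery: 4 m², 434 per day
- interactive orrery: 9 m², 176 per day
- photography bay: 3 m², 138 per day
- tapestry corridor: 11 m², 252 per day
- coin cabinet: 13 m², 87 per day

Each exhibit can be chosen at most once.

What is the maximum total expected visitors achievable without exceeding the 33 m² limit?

1115

Fossil hall + print gallery + interactive orrery + photography bay + tapestry corridor uses 32 of the 33 m² and totals 1115.
That's the maximum — no swap from here does better than 1115.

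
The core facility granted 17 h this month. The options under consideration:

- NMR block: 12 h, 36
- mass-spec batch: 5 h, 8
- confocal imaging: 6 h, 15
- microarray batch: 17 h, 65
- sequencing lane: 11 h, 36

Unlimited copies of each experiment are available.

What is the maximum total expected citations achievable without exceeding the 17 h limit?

65

By expected citations per h: microarray batch 3.82, sequencing lane 3.27, NMR block 3.00, confocal imaging 2.50 lead.
Microarray batch uses 17 of the 17 h and totals 65.
Every other selection either busts 17 h or fails to beat 65.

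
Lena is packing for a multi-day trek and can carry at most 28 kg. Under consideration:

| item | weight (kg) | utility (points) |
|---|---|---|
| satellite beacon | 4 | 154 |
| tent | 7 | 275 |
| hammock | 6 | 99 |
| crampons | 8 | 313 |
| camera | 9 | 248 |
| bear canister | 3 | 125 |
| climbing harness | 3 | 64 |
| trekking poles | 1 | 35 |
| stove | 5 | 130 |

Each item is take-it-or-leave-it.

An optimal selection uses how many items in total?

The maximum utility within 28 kg is 1032.
For example satellite beacon + tent + crampons + bear canister + trekking poles + stove achieves it, using 28 kg.
Every optimal selection uses 6 items.

6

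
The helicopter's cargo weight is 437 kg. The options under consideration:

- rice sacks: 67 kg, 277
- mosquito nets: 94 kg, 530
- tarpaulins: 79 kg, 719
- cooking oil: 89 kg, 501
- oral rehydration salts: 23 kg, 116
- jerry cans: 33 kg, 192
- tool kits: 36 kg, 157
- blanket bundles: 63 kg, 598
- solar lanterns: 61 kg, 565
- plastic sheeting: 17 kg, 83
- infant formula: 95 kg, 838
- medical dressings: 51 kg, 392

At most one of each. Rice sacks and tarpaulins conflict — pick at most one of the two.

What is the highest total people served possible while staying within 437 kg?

3544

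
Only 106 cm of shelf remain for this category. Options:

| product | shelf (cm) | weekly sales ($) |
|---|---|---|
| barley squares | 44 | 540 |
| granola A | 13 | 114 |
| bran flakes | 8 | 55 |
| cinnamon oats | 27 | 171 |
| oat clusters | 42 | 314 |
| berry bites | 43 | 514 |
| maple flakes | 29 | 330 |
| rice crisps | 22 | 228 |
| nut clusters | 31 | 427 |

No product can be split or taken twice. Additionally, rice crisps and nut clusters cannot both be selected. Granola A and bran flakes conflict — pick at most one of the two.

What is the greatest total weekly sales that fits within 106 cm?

Best packing: barley squares + maple flakes + nut clusters — 104 cm, 1297 total.
No other feasible combination exceeds 1297.

1297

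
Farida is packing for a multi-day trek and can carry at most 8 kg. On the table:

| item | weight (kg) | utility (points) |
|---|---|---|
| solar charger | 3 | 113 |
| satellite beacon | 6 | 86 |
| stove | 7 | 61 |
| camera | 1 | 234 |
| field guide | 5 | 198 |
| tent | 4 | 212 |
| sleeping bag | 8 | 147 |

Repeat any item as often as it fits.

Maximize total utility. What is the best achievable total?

Ranking by ratio (utility/kg): camera 234.00, tent 53.00, field guide 39.60.
8×camera uses 8 of the 8 kg and totals 1872.
That's the maximum — no swap from here does better than 1872.

1872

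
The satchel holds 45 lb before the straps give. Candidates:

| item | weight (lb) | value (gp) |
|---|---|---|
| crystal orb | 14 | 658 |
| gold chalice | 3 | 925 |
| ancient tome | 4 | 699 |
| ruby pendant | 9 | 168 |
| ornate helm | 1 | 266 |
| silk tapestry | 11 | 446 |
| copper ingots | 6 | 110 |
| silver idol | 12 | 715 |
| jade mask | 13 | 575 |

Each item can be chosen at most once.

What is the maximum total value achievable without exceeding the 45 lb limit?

The ratio ordering already packs tightly: crystal orb + gold chalice + ancient tome + ornate helm + silk tapestry + silver idol, 45 lb, 3709.
Nothing else within 45 lb beats 3709.

3709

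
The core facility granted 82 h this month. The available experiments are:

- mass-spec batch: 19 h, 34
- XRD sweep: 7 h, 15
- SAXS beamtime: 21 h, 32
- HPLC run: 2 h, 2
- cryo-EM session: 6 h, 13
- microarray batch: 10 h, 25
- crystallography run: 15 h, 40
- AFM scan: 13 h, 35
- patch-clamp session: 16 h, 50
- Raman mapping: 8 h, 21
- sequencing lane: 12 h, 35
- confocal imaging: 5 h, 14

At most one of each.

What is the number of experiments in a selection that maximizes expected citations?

The maximum expected citations within 82 h is 223.
For example XRD sweep + cryo-EM session + crystallography run + AFM scan + patch-clamp session + Raman mapping + sequencing lane + confocal imaging achieves it, using 82 h.
All optima have 8 experiments.

8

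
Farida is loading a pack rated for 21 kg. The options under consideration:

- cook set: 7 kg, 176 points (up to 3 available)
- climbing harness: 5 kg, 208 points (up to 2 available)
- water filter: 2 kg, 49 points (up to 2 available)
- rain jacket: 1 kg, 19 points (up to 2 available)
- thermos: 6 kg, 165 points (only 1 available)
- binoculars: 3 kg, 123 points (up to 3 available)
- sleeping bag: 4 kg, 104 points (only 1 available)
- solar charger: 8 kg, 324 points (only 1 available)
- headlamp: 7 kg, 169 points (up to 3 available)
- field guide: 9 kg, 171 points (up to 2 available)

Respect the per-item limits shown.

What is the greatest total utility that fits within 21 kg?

Density check — climbing harness 41.60, binoculars 41.00, solar charger 40.50, thermos 27.50 are the best per kg.
Greedy by ratio would take 2×climbing harness + water filter + 3×binoculars: 21 kg used, total 834.
Replace water filter and 2×binoculars with solar charger: the trade gains 29 net, giving 863 at 21 kg.
Every other selection either busts 21 kg or exceeds an availability limit or fails to beat 863.

863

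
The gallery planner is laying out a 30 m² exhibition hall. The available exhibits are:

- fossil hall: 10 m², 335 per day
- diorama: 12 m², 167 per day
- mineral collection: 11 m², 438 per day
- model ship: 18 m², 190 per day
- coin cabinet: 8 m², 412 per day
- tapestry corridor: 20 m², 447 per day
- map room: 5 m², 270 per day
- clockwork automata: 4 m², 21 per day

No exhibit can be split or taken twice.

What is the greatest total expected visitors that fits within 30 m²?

Greedy by ratio would take mineral collection + coin cabinet + map room + clockwork automata: 28 m² used, total 1141.
The 9 m² tied up in map room and clockwork automata is better spent on fossil hall — total rises to 1185 (29 m²).

1185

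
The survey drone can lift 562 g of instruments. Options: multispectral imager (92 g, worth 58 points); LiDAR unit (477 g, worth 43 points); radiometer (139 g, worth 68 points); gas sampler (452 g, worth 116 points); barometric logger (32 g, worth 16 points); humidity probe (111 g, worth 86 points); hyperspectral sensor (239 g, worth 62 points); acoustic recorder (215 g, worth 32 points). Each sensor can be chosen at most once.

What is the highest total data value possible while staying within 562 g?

Taking the top-ratio sensors first gives multispectral imager + radiometer + barometric logger + humidity probe for 228 (374 g).
The 32 g tied up in barometric logger is better spent on acoustic recorder — total rises to 244 (557 g).
The closest alternative, radiometer + barometric logger + humidity probe + hyperspectral sensor, reaches only 232.

244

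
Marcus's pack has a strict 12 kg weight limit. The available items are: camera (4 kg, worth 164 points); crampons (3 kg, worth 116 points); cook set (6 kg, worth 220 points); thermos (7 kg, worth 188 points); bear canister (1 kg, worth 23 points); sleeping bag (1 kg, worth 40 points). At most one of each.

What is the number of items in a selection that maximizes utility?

4

Best achievable utility is 447.
For example camera + cook set + bear canister + sleeping bag achieves it, using 12 kg.
All optima have 4 items.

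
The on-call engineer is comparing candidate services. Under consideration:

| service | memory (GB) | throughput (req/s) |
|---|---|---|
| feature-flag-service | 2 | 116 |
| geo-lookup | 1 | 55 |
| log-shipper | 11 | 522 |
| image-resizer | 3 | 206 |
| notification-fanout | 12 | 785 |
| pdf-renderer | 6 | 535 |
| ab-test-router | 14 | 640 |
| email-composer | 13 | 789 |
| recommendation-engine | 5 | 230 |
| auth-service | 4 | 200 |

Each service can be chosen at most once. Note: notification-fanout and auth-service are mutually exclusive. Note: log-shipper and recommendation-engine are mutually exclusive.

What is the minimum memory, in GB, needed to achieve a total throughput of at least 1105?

16

Minimise GB subject to total throughput ≥ 1105.
feature-flag-service + geo-lookup + image-resizer + pdf-renderer + auth-service reaches 1112 using 16 GB.
Any bundle with less than 16 GB falls short of 1105.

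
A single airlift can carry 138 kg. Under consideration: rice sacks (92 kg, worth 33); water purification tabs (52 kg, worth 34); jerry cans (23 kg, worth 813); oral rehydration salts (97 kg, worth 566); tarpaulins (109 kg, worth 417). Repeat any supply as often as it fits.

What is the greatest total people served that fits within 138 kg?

Taking 6×jerry cans: 138 kg used, 4878 in people served.
That's the maximum — no swap from here does better than 4878.

4878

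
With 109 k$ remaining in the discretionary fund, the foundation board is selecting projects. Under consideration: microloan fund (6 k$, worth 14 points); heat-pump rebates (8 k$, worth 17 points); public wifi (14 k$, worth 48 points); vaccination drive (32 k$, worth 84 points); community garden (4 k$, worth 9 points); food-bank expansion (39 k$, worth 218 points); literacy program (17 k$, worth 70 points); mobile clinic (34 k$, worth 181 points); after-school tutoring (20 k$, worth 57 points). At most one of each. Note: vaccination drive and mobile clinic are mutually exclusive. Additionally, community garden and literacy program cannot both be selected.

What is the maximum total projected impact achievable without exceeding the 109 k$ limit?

517

Best packing: public wifi + food-bank expansion + literacy program + mobile clinic — 104 k$, 517 total.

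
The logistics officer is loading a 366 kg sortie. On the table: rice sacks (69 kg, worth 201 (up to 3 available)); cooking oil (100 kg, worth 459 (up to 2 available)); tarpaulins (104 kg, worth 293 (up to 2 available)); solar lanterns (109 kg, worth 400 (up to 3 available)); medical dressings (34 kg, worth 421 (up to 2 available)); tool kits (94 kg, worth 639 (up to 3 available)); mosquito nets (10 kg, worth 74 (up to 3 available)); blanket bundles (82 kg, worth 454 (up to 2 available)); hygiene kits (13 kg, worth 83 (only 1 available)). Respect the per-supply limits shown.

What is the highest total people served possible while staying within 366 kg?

Taking the top-ratio supplies first gives 2×medical dressings + 2×tool kits + 3×mosquito nets + hygiene kits for 2425 (299 kg).
The 30 kg tied up in 3×mosquito nets is better spent on tool kits — total rises to 2842 (363 kg).
No other feasible combination exceeds 2842.

2842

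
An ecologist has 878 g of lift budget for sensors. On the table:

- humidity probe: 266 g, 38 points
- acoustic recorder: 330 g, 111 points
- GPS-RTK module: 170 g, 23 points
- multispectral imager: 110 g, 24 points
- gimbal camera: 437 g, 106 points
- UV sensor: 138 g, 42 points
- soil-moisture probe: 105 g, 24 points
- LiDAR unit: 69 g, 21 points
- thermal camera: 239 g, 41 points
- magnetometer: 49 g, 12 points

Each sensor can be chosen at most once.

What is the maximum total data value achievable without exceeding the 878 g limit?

241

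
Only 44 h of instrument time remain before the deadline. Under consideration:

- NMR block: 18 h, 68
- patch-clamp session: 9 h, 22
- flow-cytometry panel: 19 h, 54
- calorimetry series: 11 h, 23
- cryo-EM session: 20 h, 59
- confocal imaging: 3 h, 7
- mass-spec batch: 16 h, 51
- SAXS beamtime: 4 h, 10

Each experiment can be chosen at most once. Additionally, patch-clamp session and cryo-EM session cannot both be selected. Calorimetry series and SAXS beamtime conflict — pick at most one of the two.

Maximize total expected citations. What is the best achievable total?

141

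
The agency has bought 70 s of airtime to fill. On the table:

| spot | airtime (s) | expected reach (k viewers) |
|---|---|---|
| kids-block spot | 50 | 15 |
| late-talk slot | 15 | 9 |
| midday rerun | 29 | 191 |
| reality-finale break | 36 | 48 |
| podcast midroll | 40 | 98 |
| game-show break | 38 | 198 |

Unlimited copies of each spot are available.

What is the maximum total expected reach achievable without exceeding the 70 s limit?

389

Ranking by ratio (expected reach/s): midday rerun 6.59, game-show break 5.21, podcast midroll 2.45, reality-finale break 1.33.
Greedy by ratio would take 2×midday rerun: 58 s used, total 382.
The 29 s tied up in midday rerun is better spent on game-show break — total rises to 389 (67 s).
Every other selection either busts 70 s or fails to beat 389.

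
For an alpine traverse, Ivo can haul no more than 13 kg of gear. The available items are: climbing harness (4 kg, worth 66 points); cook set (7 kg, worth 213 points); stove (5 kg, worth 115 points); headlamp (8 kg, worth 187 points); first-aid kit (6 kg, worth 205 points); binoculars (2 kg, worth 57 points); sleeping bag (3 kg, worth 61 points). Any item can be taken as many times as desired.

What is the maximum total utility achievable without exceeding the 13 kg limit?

418

Taking the top-ratio items first gives 2×first-aid kit for 410 (12 kg).
Dropping first-aid kit frees 6 kg; slotting in cook set (7 kg) lifts the total to 418 at 13 kg.
No other feasible combination exceeds 418.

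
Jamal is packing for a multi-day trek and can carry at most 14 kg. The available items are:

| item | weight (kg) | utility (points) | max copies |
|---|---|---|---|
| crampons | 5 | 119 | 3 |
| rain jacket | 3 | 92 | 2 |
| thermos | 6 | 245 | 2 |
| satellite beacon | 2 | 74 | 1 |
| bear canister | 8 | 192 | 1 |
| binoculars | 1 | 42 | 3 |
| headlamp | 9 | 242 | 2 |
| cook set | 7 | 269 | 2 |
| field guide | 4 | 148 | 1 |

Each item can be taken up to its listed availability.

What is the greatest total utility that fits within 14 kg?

574

Ranking by ratio (utility/kg): binoculars 42.00, thermos 40.83, cook set 38.43, satellite beacon 37.00.
Greedy by ratio would take rain jacket + thermos + satellite beacon + 3×binoculars: 14 kg used, total 537.
Replace rain jacket and satellite beacon and binoculars with thermos: the trade gains 37 net, giving 574 at 14 kg.
Nothing else within 14 kg beats 574.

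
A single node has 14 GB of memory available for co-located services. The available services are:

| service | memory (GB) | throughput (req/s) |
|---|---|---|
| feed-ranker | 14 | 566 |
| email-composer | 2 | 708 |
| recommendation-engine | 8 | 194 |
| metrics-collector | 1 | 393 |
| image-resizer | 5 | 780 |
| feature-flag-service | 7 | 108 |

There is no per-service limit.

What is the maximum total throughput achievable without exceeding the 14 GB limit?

By throughput per GB: metrics-collector 393.00, email-composer 354.00, image-resizer 156.00 lead.
The ratio ordering already packs tightly: 14×metrics-collector, 14 GB, 5502.
That's the maximum — no swap from here does better than 5502.

5502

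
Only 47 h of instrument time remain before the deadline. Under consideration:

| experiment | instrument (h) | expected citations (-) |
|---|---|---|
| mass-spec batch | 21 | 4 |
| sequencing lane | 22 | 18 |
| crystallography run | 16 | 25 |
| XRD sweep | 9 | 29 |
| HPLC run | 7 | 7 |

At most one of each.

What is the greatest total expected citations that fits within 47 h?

A density-first pass picks crystallography run + XRD sweep + HPLC run — 61 at 32 h.
Replace HPLC run with sequencing lane: the trade gains 11 net, giving 72 at 47 h.

72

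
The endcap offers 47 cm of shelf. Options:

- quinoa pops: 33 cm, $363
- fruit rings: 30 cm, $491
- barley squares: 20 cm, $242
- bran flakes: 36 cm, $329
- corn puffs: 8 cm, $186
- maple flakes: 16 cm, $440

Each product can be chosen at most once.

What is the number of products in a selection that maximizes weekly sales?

Optimal total is 931.
For example fruit rings + maple flakes achieves it, using 46 cm.
Every optimal selection uses 2 products.

2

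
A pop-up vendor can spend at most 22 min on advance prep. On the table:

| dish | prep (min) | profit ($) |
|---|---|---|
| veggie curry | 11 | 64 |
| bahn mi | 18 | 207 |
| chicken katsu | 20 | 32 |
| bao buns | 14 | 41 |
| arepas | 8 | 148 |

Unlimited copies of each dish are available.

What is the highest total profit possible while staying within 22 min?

296

Best packing: 2×arepas — 16 min, 296 total.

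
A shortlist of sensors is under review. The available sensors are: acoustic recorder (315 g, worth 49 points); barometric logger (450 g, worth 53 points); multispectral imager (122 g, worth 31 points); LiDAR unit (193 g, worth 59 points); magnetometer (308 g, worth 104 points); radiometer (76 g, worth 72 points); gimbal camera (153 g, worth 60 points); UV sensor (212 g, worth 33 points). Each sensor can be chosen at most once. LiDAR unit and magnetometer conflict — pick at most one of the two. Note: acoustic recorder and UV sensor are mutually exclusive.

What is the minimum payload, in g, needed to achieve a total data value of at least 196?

506

Look for the lowest-payload combination reaching 196.
Taking multispectral imager + magnetometer + radiometer gives 207 (≥ 196) for 506 g.
Below 506 g the best achievable stays under 196.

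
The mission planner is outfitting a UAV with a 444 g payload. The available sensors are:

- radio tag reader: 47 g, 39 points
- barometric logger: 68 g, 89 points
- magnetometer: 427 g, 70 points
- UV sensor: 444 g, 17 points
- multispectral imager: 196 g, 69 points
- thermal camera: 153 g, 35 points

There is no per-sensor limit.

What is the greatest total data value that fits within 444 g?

6×barometric logger uses 408 of the 444 g and totals 534.

534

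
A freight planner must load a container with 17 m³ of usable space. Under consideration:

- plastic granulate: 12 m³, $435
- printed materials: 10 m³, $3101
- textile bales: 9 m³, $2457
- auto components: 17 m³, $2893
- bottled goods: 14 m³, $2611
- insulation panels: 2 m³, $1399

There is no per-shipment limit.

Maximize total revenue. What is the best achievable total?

11192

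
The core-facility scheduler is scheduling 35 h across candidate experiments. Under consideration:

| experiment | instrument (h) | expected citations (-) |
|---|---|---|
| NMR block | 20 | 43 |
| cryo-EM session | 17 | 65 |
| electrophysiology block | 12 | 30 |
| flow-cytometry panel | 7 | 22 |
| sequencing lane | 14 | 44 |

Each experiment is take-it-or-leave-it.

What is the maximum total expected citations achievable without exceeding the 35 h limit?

By expected citations per h: cryo-EM session 3.82, flow-cytometry panel 3.14, sequencing lane 3.14 lead.
Greedy by ratio would take cryo-EM session + flow-cytometry panel: 24 h used, total 87.
Replace flow-cytometry panel with sequencing lane: the trade gains 22 net, giving 109 at 31 h.

109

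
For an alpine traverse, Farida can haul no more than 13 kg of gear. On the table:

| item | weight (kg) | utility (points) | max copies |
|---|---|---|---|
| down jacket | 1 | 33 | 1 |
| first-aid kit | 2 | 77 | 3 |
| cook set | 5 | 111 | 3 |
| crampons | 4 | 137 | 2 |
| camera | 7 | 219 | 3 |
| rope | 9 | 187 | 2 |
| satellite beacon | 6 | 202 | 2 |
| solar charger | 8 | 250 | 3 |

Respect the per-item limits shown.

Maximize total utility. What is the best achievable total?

Taking the top-ratio items first gives down jacket + 3×first-aid kit + crampons for 401 (11 kg).
Replace crampons with satellite beacon: the trade gains 65 net, giving 466 at 13 kg.
That's the maximum — no swap from here does better than 466.

466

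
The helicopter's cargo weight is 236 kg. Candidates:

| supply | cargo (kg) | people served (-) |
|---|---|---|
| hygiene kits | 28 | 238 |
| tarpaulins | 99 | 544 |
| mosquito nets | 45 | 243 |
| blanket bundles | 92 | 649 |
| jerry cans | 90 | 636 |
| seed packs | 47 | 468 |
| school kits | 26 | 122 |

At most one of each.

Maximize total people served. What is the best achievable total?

Taking the top-ratio supplies first gives hygiene kits + mosquito nets + jerry cans + seed packs + school kits for 1707 (236 kg).
The 99 kg tied up in hygiene kits and mosquito nets and school kits is better spent on blanket bundles — total rises to 1753 (229 kg).
No other feasible combination exceeds 1753.

1753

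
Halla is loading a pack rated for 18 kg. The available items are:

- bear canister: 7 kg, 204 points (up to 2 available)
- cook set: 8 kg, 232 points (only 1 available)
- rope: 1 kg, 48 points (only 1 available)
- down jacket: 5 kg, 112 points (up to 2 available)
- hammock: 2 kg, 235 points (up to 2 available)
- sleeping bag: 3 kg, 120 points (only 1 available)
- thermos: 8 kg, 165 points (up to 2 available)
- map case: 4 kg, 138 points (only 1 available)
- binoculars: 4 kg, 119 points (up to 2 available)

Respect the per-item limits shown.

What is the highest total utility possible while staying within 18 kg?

932

Ranking by ratio (utility/kg): hammock 117.50, rope 48.00, sleeping bag 40.00.
The ratio heuristic lands on rope + 2×hammock + sleeping bag + map case + binoculars (895) but leaves 2 kg idle.
Replace rope and binoculars with bear canister: the trade gains 37 net, giving 932 at 18 kg.
Nothing else within 18 kg beats 932.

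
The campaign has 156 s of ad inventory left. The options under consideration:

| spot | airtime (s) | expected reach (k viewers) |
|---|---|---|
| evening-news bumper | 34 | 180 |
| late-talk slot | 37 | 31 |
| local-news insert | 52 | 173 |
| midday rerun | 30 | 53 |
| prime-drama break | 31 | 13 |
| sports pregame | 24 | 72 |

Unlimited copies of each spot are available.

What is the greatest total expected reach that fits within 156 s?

4×evening-news bumper uses 136 of the 156 s and totals 720.

720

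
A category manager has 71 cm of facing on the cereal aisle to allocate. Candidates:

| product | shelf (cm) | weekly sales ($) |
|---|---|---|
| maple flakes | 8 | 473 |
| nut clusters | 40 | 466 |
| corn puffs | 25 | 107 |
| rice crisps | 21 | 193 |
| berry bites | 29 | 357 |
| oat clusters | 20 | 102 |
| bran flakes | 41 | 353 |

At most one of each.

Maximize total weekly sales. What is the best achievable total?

By weekly sales per cm: maple flakes 59.12, berry bites 12.31, nut clusters 11.65, rice crisps 9.19 lead.
A density-first pass picks maple flakes + rice crisps + berry bites — 1023 at 58 cm.
Dropping berry bites frees 29 cm; slotting in nut clusters (40 cm) lifts the total to 1132 at 69 cm.
Runner-up maple flakes + nut clusters + oat clusters tops out at 1041.

1132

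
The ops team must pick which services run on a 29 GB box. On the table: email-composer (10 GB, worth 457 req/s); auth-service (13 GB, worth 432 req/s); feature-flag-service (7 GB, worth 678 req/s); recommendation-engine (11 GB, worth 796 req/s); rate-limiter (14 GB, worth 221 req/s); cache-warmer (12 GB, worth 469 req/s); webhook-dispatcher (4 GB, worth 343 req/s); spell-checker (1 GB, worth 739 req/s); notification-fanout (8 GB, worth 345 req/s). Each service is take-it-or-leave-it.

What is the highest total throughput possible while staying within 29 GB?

2670

A density-first pass picks feature-flag-service + recommendation-engine + webhook-dispatcher + spell-checker — 2556 at 23 GB.
The 4 GB tied up in webhook-dispatcher is better spent on email-composer — total rises to 2670 (29 GB).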